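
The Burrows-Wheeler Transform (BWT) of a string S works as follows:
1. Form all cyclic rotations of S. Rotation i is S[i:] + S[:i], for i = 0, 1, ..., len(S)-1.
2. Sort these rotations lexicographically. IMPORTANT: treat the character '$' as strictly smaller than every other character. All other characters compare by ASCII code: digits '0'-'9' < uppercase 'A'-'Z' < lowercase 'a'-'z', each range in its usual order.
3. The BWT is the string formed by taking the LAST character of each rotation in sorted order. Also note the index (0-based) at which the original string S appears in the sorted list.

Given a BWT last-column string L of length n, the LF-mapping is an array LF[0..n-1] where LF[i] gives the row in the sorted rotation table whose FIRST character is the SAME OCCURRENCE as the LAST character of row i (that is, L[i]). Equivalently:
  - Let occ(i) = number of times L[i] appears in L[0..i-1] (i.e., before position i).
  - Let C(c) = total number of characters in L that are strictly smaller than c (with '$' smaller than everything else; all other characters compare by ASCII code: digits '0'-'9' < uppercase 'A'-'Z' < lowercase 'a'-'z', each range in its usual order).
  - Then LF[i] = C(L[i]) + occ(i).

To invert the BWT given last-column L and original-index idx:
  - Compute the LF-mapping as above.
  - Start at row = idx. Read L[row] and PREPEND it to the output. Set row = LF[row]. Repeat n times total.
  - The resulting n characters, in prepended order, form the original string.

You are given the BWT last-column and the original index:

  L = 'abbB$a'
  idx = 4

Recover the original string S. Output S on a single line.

Answer: bBaba$

Derivation:
LF mapping: 2 4 5 1 0 3
Walk LF starting at row 4, prepending L[row]:
  step 1: row=4, L[4]='$', prepend. Next row=LF[4]=0
  step 2: row=0, L[0]='a', prepend. Next row=LF[0]=2
  step 3: row=2, L[2]='b', prepend. Next row=LF[2]=5
  step 4: row=5, L[5]='a', prepend. Next row=LF[5]=3
  step 5: row=3, L[3]='B', prepend. Next row=LF[3]=1
  step 6: row=1, L[1]='b', prepend. Next row=LF[1]=4
Reversed output: bBaba$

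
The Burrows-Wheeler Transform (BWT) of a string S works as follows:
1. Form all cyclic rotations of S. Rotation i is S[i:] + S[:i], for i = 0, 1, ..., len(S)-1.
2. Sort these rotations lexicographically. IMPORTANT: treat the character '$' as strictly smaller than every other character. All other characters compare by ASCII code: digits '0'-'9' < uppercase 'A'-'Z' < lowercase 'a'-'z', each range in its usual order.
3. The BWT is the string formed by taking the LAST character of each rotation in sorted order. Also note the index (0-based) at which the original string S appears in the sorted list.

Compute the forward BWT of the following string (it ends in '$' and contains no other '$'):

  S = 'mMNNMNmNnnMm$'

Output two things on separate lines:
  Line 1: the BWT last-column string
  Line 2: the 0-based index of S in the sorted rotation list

Answer: mmNnNMMmM$NnN
9

Derivation:
All 13 rotations (rotation i = S[i:]+S[:i]):
  rot[0] = mMNNMNmNnnMm$
  rot[1] = MNNMNmNnnMm$m
  rot[2] = NNMNmNnnMm$mM
  rot[3] = NMNmNnnMm$mMN
  rot[4] = MNmNnnMm$mMNN
  rot[5] = NmNnnMm$mMNNM
  rot[6] = mNnnMm$mMNNMN
  rot[7] = NnnMm$mMNNMNm
  rot[8] = nnMm$mMNNMNmN
  rot[9] = nMm$mMNNMNmNn
  rot[10] = Mm$mMNNMNmNnn
  rot[11] = m$mMNNMNmNnnM
  rot[12] = $mMNNMNmNnnMm
Sorted (with $ < everything):
  sorted[0] = $mMNNMNmNnnMm  (last char: 'm')
  sorted[1] = MNNMNmNnnMm$m  (last char: 'm')
  sorted[2] = MNmNnnMm$mMNN  (last char: 'N')
  sorted[3] = Mm$mMNNMNmNnn  (last char: 'n')
  sorted[4] = NMNmNnnMm$mMN  (last char: 'N')
  sorted[5] = NNMNmNnnMm$mM  (last char: 'M')
  sorted[6] = NmNnnMm$mMNNM  (last char: 'M')
  sorted[7] = NnnMm$mMNNMNm  (last char: 'm')
  sorted[8] = m$mMNNMNmNnnM  (last char: 'M')
  sorted[9] = mMNNMNmNnnMm$  (last char: '$')
  sorted[10] = mNnnMm$mMNNMN  (last char: 'N')
  sorted[11] = nMm$mMNNMNmNn  (last char: 'n')
  sorted[12] = nnMm$mMNNMNmN  (last char: 'N')
Last column: mmNnNMMmM$NnN
Original string S is at sorted index 9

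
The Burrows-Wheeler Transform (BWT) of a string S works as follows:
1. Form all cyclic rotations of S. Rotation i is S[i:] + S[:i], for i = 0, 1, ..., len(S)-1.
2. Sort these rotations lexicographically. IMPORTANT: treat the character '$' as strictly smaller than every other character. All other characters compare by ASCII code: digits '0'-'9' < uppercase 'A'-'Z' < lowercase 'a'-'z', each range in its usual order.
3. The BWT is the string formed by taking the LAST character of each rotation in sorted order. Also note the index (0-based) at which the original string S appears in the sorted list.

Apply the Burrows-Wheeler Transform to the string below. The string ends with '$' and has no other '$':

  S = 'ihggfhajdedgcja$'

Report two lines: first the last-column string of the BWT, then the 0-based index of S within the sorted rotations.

All 16 rotations (rotation i = S[i:]+S[:i]):
  rot[0] = ihggfhajdedgcja$
  rot[1] = hggfhajdedgcja$i
  rot[2] = ggfhajdedgcja$ih
  rot[3] = gfhajdedgcja$ihg
  rot[4] = fhajdedgcja$ihgg
  rot[5] = hajdedgcja$ihggf
  rot[6] = ajdedgcja$ihggfh
  rot[7] = jdedgcja$ihggfha
  rot[8] = dedgcja$ihggfhaj
  rot[9] = edgcja$ihggfhajd
  rot[10] = dgcja$ihggfhajde
  rot[11] = gcja$ihggfhajded
  rot[12] = cja$ihggfhajdedg
  rot[13] = ja$ihggfhajdedgc
  rot[14] = a$ihggfhajdedgcj
  rot[15] = $ihggfhajdedgcja
Sorted (with $ < everything):
  sorted[0] = $ihggfhajdedgcja  (last char: 'a')
  sorted[1] = a$ihggfhajdedgcj  (last char: 'j')
  sorted[2] = ajdedgcja$ihggfh  (last char: 'h')
  sorted[3] = cja$ihggfhajdedg  (last char: 'g')
  sorted[4] = dedgcja$ihggfhaj  (last char: 'j')
  sorted[5] = dgcja$ihggfhajde  (last char: 'e')
  sorted[6] = edgcja$ihggfhajd  (last char: 'd')
  sorted[7] = fhajdedgcja$ihgg  (last char: 'g')
  sorted[8] = gcja$ihggfhajded  (last char: 'd')
  sorted[9] = gfhajdedgcja$ihg  (last char: 'g')
  sorted[10] = ggfhajdedgcja$ih  (last char: 'h')
  sorted[11] = hajdedgcja$ihggf  (last char: 'f')
  sorted[12] = hggfhajdedgcja$i  (last char: 'i')
  sorted[13] = ihggfhajdedgcja$  (last char: '$')
  sorted[14] = ja$ihggfhajdedgc  (last char: 'c')
  sorted[15] = jdedgcja$ihggfha  (last char: 'a')
Last column: ajhgjedgdghfi$ca
Original string S is at sorted index 13

Answer: ajhgjedgdghfi$ca
13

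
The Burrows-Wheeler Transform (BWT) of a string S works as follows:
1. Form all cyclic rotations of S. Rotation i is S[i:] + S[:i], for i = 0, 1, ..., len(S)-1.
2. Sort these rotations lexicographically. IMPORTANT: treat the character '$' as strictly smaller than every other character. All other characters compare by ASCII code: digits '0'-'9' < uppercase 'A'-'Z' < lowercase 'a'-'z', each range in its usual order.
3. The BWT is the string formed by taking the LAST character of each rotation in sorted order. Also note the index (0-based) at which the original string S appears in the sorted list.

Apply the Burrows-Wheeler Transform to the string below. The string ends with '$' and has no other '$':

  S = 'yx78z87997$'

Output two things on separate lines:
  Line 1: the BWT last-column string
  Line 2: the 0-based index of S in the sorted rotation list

Answer: 79x8z797y$8
9

Derivation:
All 11 rotations (rotation i = S[i:]+S[:i]):
  rot[0] = yx78z87997$
  rot[1] = x78z87997$y
  rot[2] = 78z87997$yx
  rot[3] = 8z87997$yx7
  rot[4] = z87997$yx78
  rot[5] = 87997$yx78z
  rot[6] = 7997$yx78z8
  rot[7] = 997$yx78z87
  rot[8] = 97$yx78z879
  rot[9] = 7$yx78z8799
  rot[10] = $yx78z87997
Sorted (with $ < everything):
  sorted[0] = $yx78z87997  (last char: '7')
  sorted[1] = 7$yx78z8799  (last char: '9')
  sorted[2] = 78z87997$yx  (last char: 'x')
  sorted[3] = 7997$yx78z8  (last char: '8')
  sorted[4] = 87997$yx78z  (last char: 'z')
  sorted[5] = 8z87997$yx7  (last char: '7')
  sorted[6] = 97$yx78z879  (last char: '9')
  sorted[7] = 997$yx78z87  (last char: '7')
  sorted[8] = x78z87997$y  (last char: 'y')
  sorted[9] = yx78z87997$  (last char: '$')
  sorted[10] = z87997$yx78  (last char: '8')
Last column: 79x8z797y$8
Original string S is at sorted index 9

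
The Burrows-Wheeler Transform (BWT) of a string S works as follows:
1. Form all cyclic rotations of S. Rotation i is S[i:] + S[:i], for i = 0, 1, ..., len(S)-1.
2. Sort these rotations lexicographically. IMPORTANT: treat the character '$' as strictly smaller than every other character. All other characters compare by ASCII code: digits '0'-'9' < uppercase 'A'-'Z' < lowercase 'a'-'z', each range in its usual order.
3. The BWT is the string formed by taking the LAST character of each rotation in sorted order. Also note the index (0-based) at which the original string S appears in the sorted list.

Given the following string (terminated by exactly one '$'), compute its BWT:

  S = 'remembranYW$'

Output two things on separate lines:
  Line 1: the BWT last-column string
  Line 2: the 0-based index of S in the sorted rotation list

All 12 rotations (rotation i = S[i:]+S[:i]):
  rot[0] = remembranYW$
  rot[1] = emembranYW$r
  rot[2] = membranYW$re
  rot[3] = embranYW$rem
  rot[4] = mbranYW$reme
  rot[5] = branYW$remem
  rot[6] = ranYW$rememb
  rot[7] = anYW$remembr
  rot[8] = nYW$remembra
  rot[9] = YW$remembran
  rot[10] = W$remembranY
  rot[11] = $remembranYW
Sorted (with $ < everything):
  sorted[0] = $remembranYW  (last char: 'W')
  sorted[1] = W$remembranY  (last char: 'Y')
  sorted[2] = YW$remembran  (last char: 'n')
  sorted[3] = anYW$remembr  (last char: 'r')
  sorted[4] = branYW$remem  (last char: 'm')
  sorted[5] = embranYW$rem  (last char: 'm')
  sorted[6] = emembranYW$r  (last char: 'r')
  sorted[7] = mbranYW$reme  (last char: 'e')
  sorted[8] = membranYW$re  (last char: 'e')
  sorted[9] = nYW$remembra  (last char: 'a')
  sorted[10] = ranYW$rememb  (last char: 'b')
  sorted[11] = remembranYW$  (last char: '$')
Last column: WYnrmmreeab$
Original string S is at sorted index 11

Answer: WYnrmmreeab$
11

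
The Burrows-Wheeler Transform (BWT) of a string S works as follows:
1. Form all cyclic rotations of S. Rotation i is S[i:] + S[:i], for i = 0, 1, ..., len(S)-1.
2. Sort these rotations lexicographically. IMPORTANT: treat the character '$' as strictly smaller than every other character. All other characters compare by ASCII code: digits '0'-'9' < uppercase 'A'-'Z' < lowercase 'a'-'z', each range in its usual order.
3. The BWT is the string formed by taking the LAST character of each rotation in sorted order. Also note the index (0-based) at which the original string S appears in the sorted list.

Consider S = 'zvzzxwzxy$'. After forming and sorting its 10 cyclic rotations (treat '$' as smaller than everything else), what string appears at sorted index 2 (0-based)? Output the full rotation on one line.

All 10 rotations (rotation i = S[i:]+S[:i]):
  rot[0] = zvzzxwzxy$
  rot[1] = vzzxwzxy$z
  rot[2] = zzxwzxy$zv
  rot[3] = zxwzxy$zvz
  rot[4] = xwzxy$zvzz
  rot[5] = wzxy$zvzzx
  rot[6] = zxy$zvzzxw
  rot[7] = xy$zvzzxwz
  rot[8] = y$zvzzxwzx
  rot[9] = $zvzzxwzxy
Sorted (with $ < everything):
  sorted[0] = $zvzzxwzxy
  sorted[1] = vzzxwzxy$z
  sorted[2] = wzxy$zvzzx
  sorted[3] = xwzxy$zvzz
  sorted[4] = xy$zvzzxwz
  sorted[5] = y$zvzzxwzx
  sorted[6] = zvzzxwzxy$
  sorted[7] = zxwzxy$zvz
  sorted[8] = zxy$zvzzxw
  sorted[9] = zzxwzxy$zv
sorted[2] = wzxy$zvzzx

Answer: wzxy$zvzzx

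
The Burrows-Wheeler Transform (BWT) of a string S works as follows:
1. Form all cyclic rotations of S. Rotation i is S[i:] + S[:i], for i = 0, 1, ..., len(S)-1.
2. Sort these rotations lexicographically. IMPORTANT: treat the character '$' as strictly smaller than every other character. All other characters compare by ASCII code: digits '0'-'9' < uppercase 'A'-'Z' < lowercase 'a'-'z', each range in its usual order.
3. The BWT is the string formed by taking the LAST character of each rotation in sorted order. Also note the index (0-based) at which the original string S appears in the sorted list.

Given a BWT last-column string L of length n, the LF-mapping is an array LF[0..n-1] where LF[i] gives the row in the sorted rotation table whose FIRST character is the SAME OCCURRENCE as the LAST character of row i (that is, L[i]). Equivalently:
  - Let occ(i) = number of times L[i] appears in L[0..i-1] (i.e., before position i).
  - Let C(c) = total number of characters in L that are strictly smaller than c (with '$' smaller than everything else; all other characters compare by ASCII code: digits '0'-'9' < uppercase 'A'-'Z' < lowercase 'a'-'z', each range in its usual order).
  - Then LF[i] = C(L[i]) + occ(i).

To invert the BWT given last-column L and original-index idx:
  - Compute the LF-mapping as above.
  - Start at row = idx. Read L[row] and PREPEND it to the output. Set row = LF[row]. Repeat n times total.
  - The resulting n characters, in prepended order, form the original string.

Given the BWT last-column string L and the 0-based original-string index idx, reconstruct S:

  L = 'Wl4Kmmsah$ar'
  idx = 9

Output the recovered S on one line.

Answer: marshmal4KW$

Derivation:
LF mapping: 3 7 1 2 8 9 11 4 6 0 5 10
Walk LF starting at row 9, prepending L[row]:
  step 1: row=9, L[9]='$', prepend. Next row=LF[9]=0
  step 2: row=0, L[0]='W', prepend. Next row=LF[0]=3
  step 3: row=3, L[3]='K', prepend. Next row=LF[3]=2
  step 4: row=2, L[2]='4', prepend. Next row=LF[2]=1
  step 5: row=1, L[1]='l', prepend. Next row=LF[1]=7
  step 6: row=7, L[7]='a', prepend. Next row=LF[7]=4
  step 7: row=4, L[4]='m', prepend. Next row=LF[4]=8
  step 8: row=8, L[8]='h', prepend. Next row=LF[8]=6
  step 9: row=6, L[6]='s', prepend. Next row=LF[6]=11
  step 10: row=11, L[11]='r', prepend. Next row=LF[11]=10
  step 11: row=10, L[10]='a', prepend. Next row=LF[10]=5
  step 12: row=5, L[5]='m', prepend. Next row=LF[5]=9
Reversed output: marshmal4KW$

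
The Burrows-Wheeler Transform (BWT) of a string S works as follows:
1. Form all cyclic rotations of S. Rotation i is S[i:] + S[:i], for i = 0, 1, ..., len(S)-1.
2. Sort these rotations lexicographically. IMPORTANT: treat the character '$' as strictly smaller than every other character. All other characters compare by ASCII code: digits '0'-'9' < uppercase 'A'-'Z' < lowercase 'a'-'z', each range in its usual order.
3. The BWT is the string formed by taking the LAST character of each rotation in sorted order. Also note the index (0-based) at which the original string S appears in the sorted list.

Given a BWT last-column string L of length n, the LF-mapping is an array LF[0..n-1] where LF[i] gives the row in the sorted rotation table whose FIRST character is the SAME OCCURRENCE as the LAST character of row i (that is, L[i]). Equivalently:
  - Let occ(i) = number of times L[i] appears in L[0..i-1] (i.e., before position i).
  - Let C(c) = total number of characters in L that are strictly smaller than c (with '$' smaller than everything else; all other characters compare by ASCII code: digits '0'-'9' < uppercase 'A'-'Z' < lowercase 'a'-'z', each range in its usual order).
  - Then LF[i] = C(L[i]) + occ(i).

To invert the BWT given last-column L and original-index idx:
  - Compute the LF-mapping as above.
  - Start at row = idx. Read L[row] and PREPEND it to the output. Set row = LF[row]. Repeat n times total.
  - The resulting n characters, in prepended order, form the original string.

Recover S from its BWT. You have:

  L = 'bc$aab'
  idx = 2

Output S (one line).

LF mapping: 3 5 0 1 2 4
Walk LF starting at row 2, prepending L[row]:
  step 1: row=2, L[2]='$', prepend. Next row=LF[2]=0
  step 2: row=0, L[0]='b', prepend. Next row=LF[0]=3
  step 3: row=3, L[3]='a', prepend. Next row=LF[3]=1
  step 4: row=1, L[1]='c', prepend. Next row=LF[1]=5
  step 5: row=5, L[5]='b', prepend. Next row=LF[5]=4
  step 6: row=4, L[4]='a', prepend. Next row=LF[4]=2
Reversed output: abcab$

Answer: abcab$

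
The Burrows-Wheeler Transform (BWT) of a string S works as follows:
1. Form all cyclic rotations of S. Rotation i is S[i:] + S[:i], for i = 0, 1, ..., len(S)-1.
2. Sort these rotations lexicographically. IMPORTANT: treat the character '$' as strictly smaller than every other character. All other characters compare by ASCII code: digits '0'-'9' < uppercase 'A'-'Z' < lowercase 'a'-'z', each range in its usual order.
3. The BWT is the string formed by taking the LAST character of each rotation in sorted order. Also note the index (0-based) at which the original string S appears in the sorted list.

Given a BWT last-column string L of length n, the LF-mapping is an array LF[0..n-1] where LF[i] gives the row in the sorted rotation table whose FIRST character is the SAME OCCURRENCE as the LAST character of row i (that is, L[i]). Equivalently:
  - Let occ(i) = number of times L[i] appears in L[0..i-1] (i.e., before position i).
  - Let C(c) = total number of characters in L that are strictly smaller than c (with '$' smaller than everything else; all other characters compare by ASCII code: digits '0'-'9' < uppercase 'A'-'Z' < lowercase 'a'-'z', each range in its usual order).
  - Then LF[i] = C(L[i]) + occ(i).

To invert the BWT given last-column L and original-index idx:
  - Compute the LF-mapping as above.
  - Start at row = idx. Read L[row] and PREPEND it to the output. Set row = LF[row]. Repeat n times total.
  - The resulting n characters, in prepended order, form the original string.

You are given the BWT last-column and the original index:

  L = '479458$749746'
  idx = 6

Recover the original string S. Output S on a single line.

Answer: 697854944774$

Derivation:
LF mapping: 1 7 11 2 5 10 0 8 3 12 9 4 6
Walk LF starting at row 6, prepending L[row]:
  step 1: row=6, L[6]='$', prepend. Next row=LF[6]=0
  step 2: row=0, L[0]='4', prepend. Next row=LF[0]=1
  step 3: row=1, L[1]='7', prepend. Next row=LF[1]=7
  step 4: row=7, L[7]='7', prepend. Next row=LF[7]=8
  step 5: row=8, L[8]='4', prepend. Next row=LF[8]=3
  step 6: row=3, L[3]='4', prepend. Next row=LF[3]=2
  step 7: row=2, L[2]='9', prepend. Next row=LF[2]=11
  step 8: row=11, L[11]='4', prepend. Next row=LF[11]=4
  step 9: row=4, L[4]='5', prepend. Next row=LF[4]=5
  step 10: row=5, L[5]='8', prepend. Next row=LF[5]=10
  step 11: row=10, L[10]='7', prepend. Next row=LF[10]=9
  step 12: row=9, L[9]='9', prepend. Next row=LF[9]=12
  step 13: row=12, L[12]='6', prepend. Next row=LF[12]=6
Reversed output: 697854944774$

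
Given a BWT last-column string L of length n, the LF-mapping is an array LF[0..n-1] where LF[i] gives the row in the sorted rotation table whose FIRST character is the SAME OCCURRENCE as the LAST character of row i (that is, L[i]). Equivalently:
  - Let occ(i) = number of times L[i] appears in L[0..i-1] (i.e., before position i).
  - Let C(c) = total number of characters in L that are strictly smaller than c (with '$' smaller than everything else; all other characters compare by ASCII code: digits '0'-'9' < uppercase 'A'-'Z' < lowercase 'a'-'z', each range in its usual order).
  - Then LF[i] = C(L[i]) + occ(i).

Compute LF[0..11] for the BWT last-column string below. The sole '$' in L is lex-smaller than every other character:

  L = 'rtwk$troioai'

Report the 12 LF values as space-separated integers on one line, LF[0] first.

Char counts: '$':1, 'a':1, 'i':2, 'k':1, 'o':2, 'r':2, 't':2, 'w':1
C (first-col start): C('$')=0, C('a')=1, C('i')=2, C('k')=4, C('o')=5, C('r')=7, C('t')=9, C('w')=11
L[0]='r': occ=0, LF[0]=C('r')+0=7+0=7
L[1]='t': occ=0, LF[1]=C('t')+0=9+0=9
L[2]='w': occ=0, LF[2]=C('w')+0=11+0=11
L[3]='k': occ=0, LF[3]=C('k')+0=4+0=4
L[4]='$': occ=0, LF[4]=C('$')+0=0+0=0
L[5]='t': occ=1, LF[5]=C('t')+1=9+1=10
L[6]='r': occ=1, LF[6]=C('r')+1=7+1=8
L[7]='o': occ=0, LF[7]=C('o')+0=5+0=5
L[8]='i': occ=0, LF[8]=C('i')+0=2+0=2
L[9]='o': occ=1, LF[9]=C('o')+1=5+1=6
L[10]='a': occ=0, LF[10]=C('a')+0=1+0=1
L[11]='i': occ=1, LF[11]=C('i')+1=2+1=3

Answer: 7 9 11 4 0 10 8 5 2 6 1 3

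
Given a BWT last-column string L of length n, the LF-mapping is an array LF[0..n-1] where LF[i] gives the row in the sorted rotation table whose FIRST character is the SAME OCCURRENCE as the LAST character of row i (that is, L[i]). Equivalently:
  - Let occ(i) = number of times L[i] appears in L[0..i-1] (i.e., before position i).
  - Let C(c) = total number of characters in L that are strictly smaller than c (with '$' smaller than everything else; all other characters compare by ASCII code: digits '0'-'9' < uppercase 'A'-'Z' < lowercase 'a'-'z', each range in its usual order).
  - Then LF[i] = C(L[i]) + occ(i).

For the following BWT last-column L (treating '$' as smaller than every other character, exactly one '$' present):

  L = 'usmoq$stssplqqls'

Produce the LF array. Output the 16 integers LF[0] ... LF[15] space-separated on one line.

Answer: 15 9 3 4 6 0 10 14 11 12 5 1 7 8 2 13

Derivation:
Char counts: '$':1, 'l':2, 'm':1, 'o':1, 'p':1, 'q':3, 's':5, 't':1, 'u':1
C (first-col start): C('$')=0, C('l')=1, C('m')=3, C('o')=4, C('p')=5, C('q')=6, C('s')=9, C('t')=14, C('u')=15
L[0]='u': occ=0, LF[0]=C('u')+0=15+0=15
L[1]='s': occ=0, LF[1]=C('s')+0=9+0=9
L[2]='m': occ=0, LF[2]=C('m')+0=3+0=3
L[3]='o': occ=0, LF[3]=C('o')+0=4+0=4
L[4]='q': occ=0, LF[4]=C('q')+0=6+0=6
L[5]='$': occ=0, LF[5]=C('$')+0=0+0=0
L[6]='s': occ=1, LF[6]=C('s')+1=9+1=10
L[7]='t': occ=0, LF[7]=C('t')+0=14+0=14
L[8]='s': occ=2, LF[8]=C('s')+2=9+2=11
L[9]='s': occ=3, LF[9]=C('s')+3=9+3=12
L[10]='p': occ=0, LF[10]=C('p')+0=5+0=5
L[11]='l': occ=0, LF[11]=C('l')+0=1+0=1
L[12]='q': occ=1, LF[12]=C('q')+1=6+1=7
L[13]='q': occ=2, LF[13]=C('q')+2=6+2=8
L[14]='l': occ=1, LF[14]=C('l')+1=1+1=2
L[15]='s': occ=4, LF[15]=C('s')+4=9+4=13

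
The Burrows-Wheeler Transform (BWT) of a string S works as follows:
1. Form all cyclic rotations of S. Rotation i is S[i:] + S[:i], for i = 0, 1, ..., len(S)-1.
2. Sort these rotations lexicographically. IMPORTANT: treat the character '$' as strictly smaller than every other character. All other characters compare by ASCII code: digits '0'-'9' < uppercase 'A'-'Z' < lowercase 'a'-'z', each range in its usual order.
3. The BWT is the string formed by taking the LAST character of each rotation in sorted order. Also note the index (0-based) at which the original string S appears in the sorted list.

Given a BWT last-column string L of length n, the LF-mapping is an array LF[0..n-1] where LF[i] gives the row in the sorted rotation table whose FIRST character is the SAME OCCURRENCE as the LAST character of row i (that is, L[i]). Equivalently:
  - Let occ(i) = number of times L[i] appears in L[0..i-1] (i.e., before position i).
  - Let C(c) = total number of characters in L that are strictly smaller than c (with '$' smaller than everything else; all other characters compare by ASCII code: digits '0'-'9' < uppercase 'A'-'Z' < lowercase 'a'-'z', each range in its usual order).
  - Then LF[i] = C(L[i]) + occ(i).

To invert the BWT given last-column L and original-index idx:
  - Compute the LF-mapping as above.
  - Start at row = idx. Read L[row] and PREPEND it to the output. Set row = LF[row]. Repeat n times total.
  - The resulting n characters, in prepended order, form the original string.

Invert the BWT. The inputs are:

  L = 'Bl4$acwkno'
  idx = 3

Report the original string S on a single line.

Answer: acknowl4B$

Derivation:
LF mapping: 2 6 1 0 3 4 9 5 7 8
Walk LF starting at row 3, prepending L[row]:
  step 1: row=3, L[3]='$', prepend. Next row=LF[3]=0
  step 2: row=0, L[0]='B', prepend. Next row=LF[0]=2
  step 3: row=2, L[2]='4', prepend. Next row=LF[2]=1
  step 4: row=1, L[1]='l', prepend. Next row=LF[1]=6
  step 5: row=6, L[6]='w', prepend. Next row=LF[6]=9
  step 6: row=9, L[9]='o', prepend. Next row=LF[9]=8
  step 7: row=8, L[8]='n', prepend. Next row=LF[8]=7
  step 8: row=7, L[7]='k', prepend. Next row=LF[7]=5
  step 9: row=5, L[5]='c', prepend. Next row=LF[5]=4
  step 10: row=4, L[4]='a', prepend. Next row=LF[4]=3
Reversed output: acknowl4B$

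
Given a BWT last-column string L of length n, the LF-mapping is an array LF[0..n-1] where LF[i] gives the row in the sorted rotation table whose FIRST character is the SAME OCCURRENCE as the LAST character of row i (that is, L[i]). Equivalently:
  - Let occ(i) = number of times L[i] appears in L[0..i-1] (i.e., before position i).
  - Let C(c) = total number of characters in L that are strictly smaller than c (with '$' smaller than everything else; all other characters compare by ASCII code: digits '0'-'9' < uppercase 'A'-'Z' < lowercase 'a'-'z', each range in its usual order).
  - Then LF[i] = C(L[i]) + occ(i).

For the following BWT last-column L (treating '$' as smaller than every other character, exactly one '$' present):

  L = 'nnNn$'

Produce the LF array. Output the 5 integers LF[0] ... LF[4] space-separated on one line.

Char counts: '$':1, 'N':1, 'n':3
C (first-col start): C('$')=0, C('N')=1, C('n')=2
L[0]='n': occ=0, LF[0]=C('n')+0=2+0=2
L[1]='n': occ=1, LF[1]=C('n')+1=2+1=3
L[2]='N': occ=0, LF[2]=C('N')+0=1+0=1
L[3]='n': occ=2, LF[3]=C('n')+2=2+2=4
L[4]='$': occ=0, LF[4]=C('$')+0=0+0=0

Answer: 2 3 1 4 0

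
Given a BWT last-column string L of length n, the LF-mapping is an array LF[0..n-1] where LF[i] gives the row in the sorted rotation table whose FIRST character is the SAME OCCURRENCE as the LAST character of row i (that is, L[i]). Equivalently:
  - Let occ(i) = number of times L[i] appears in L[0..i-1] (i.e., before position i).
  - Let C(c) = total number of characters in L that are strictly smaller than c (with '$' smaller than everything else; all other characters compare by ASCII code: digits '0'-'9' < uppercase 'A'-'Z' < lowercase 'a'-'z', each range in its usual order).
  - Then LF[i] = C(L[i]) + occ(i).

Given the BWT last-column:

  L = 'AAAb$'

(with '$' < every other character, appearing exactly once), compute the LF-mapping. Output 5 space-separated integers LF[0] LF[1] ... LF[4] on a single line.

Answer: 1 2 3 4 0

Derivation:
Char counts: '$':1, 'A':3, 'b':1
C (first-col start): C('$')=0, C('A')=1, C('b')=4
L[0]='A': occ=0, LF[0]=C('A')+0=1+0=1
L[1]='A': occ=1, LF[1]=C('A')+1=1+1=2
L[2]='A': occ=2, LF[2]=C('A')+2=1+2=3
L[3]='b': occ=0, LF[3]=C('b')+0=4+0=4
L[4]='$': occ=0, LF[4]=C('$')+0=0+0=0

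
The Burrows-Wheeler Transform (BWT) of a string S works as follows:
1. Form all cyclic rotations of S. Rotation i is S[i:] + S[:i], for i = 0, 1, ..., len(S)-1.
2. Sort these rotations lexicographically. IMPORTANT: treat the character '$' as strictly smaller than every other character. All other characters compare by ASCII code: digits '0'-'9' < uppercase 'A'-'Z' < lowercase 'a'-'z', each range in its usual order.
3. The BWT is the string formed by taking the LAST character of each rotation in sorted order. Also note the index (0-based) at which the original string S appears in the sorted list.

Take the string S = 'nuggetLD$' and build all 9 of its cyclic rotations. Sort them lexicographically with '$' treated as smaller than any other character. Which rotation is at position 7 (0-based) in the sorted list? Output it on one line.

Answer: tLD$nugge

Derivation:
All 9 rotations (rotation i = S[i:]+S[:i]):
  rot[0] = nuggetLD$
  rot[1] = uggetLD$n
  rot[2] = ggetLD$nu
  rot[3] = getLD$nug
  rot[4] = etLD$nugg
  rot[5] = tLD$nugge
  rot[6] = LD$nugget
  rot[7] = D$nuggetL
  rot[8] = $nuggetLD
Sorted (with $ < everything):
  sorted[0] = $nuggetLD
  sorted[1] = D$nuggetL
  sorted[2] = LD$nugget
  sorted[3] = etLD$nugg
  sorted[4] = getLD$nug
  sorted[5] = ggetLD$nu
  sorted[6] = nuggetLD$
  sorted[7] = tLD$nugge
  sorted[8] = uggetLD$n
sorted[7] = tLD$nugge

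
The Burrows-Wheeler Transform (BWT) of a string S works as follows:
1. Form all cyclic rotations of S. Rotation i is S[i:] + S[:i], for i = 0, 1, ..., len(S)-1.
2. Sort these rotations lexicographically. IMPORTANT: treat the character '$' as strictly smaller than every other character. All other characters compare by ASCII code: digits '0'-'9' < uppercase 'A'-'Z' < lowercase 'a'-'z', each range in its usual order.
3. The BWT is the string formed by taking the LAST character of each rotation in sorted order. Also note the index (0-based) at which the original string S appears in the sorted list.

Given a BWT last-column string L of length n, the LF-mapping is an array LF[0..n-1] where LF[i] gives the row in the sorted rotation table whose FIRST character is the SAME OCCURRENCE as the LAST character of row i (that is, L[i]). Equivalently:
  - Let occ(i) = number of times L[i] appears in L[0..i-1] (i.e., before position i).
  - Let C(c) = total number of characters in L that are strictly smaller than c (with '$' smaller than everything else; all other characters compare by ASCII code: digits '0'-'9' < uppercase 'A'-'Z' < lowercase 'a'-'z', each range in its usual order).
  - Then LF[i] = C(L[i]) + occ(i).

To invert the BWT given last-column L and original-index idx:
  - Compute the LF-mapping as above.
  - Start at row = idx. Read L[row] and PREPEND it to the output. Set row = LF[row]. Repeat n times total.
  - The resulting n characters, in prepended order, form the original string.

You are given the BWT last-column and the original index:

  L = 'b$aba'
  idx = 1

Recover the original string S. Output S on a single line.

LF mapping: 3 0 1 4 2
Walk LF starting at row 1, prepending L[row]:
  step 1: row=1, L[1]='$', prepend. Next row=LF[1]=0
  step 2: row=0, L[0]='b', prepend. Next row=LF[0]=3
  step 3: row=3, L[3]='b', prepend. Next row=LF[3]=4
  step 4: row=4, L[4]='a', prepend. Next row=LF[4]=2
  step 5: row=2, L[2]='a', prepend. Next row=LF[2]=1
Reversed output: aabb$

Answer: aabb$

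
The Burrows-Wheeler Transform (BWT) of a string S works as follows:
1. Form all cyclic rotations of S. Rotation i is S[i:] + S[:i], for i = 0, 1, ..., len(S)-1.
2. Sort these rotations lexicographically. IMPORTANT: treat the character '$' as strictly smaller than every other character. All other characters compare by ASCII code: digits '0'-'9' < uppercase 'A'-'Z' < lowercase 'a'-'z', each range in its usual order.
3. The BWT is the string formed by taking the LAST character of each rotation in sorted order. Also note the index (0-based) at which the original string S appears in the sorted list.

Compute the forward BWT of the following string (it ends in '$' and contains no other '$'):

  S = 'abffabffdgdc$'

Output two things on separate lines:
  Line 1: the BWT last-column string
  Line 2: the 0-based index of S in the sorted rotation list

All 13 rotations (rotation i = S[i:]+S[:i]):
  rot[0] = abffabffdgdc$
  rot[1] = bffabffdgdc$a
  rot[2] = ffabffdgdc$ab
  rot[3] = fabffdgdc$abf
  rot[4] = abffdgdc$abff
  rot[5] = bffdgdc$abffa
  rot[6] = ffdgdc$abffab
  rot[7] = fdgdc$abffabf
  rot[8] = dgdc$abffabff
  rot[9] = gdc$abffabffd
  rot[10] = dc$abffabffdg
  rot[11] = c$abffabffdgd
  rot[12] = $abffabffdgdc
Sorted (with $ < everything):
  sorted[0] = $abffabffdgdc  (last char: 'c')
  sorted[1] = abffabffdgdc$  (last char: '$')
  sorted[2] = abffdgdc$abff  (last char: 'f')
  sorted[3] = bffabffdgdc$a  (last char: 'a')
  sorted[4] = bffdgdc$abffa  (last char: 'a')
  sorted[5] = c$abffabffdgd  (last char: 'd')
  sorted[6] = dc$abffabffdg  (last char: 'g')
  sorted[7] = dgdc$abffabff  (last char: 'f')
  sorted[8] = fabffdgdc$abf  (last char: 'f')
  sorted[9] = fdgdc$abffabf  (last char: 'f')
  sorted[10] = ffabffdgdc$ab  (last char: 'b')
  sorted[11] = ffdgdc$abffab  (last char: 'b')
  sorted[12] = gdc$abffabffd  (last char: 'd')
Last column: c$faadgfffbbd
Original string S is at sorted index 1

Answer: c$faadgfffbbd
1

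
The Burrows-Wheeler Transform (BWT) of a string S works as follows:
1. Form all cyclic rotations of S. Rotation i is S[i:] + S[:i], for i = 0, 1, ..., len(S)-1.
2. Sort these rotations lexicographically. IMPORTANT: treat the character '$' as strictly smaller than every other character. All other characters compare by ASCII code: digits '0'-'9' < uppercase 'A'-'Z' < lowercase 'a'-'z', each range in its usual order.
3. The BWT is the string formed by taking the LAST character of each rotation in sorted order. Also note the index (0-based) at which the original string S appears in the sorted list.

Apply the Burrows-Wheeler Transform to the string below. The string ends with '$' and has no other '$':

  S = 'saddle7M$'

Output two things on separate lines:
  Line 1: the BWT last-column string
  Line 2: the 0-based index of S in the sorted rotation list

All 9 rotations (rotation i = S[i:]+S[:i]):
  rot[0] = saddle7M$
  rot[1] = addle7M$s
  rot[2] = ddle7M$sa
  rot[3] = dle7M$sad
  rot[4] = le7M$sadd
  rot[5] = e7M$saddl
  rot[6] = 7M$saddle
  rot[7] = M$saddle7
  rot[8] = $saddle7M
Sorted (with $ < everything):
  sorted[0] = $saddle7M  (last char: 'M')
  sorted[1] = 7M$saddle  (last char: 'e')
  sorted[2] = M$saddle7  (last char: '7')
  sorted[3] = addle7M$s  (last char: 's')
  sorted[4] = ddle7M$sa  (last char: 'a')
  sorted[5] = dle7M$sad  (last char: 'd')
  sorted[6] = e7M$saddl  (last char: 'l')
  sorted[7] = le7M$sadd  (last char: 'd')
  sorted[8] = saddle7M$  (last char: '$')
Last column: Me7sadld$
Original string S is at sorted index 8

Answer: Me7sadld$
8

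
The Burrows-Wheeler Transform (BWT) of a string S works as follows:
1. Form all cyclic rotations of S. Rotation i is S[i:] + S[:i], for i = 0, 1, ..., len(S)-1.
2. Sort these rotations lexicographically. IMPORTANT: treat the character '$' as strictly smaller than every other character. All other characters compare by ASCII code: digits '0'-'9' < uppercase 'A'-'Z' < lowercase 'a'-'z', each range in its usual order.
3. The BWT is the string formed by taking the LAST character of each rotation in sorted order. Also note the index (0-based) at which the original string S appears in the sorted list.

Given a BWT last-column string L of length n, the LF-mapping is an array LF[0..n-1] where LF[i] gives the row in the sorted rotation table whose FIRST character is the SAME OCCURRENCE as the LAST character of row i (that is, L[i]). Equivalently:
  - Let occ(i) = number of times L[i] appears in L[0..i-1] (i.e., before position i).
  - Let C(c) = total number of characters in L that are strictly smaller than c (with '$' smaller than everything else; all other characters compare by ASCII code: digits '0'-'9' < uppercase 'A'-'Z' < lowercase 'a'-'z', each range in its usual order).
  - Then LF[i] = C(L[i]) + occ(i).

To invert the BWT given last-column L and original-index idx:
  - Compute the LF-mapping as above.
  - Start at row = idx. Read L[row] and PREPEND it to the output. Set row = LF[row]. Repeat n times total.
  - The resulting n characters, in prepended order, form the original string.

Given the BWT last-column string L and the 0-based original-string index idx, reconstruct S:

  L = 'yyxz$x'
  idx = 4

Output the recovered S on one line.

LF mapping: 3 4 1 5 0 2
Walk LF starting at row 4, prepending L[row]:
  step 1: row=4, L[4]='$', prepend. Next row=LF[4]=0
  step 2: row=0, L[0]='y', prepend. Next row=LF[0]=3
  step 3: row=3, L[3]='z', prepend. Next row=LF[3]=5
  step 4: row=5, L[5]='x', prepend. Next row=LF[5]=2
  step 5: row=2, L[2]='x', prepend. Next row=LF[2]=1
  step 6: row=1, L[1]='y', prepend. Next row=LF[1]=4
Reversed output: yxxzy$

Answer: yxxzy$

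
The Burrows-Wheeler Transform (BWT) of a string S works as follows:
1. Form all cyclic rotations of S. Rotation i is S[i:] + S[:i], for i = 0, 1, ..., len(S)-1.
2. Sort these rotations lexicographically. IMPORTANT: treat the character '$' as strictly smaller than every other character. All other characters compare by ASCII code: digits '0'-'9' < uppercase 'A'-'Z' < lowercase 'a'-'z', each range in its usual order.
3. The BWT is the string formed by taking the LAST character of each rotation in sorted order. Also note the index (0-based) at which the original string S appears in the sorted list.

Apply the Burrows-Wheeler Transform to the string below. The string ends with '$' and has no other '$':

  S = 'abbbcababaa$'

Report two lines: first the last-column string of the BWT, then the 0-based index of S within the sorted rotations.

All 12 rotations (rotation i = S[i:]+S[:i]):
  rot[0] = abbbcababaa$
  rot[1] = bbbcababaa$a
  rot[2] = bbcababaa$ab
  rot[3] = bcababaa$abb
  rot[4] = cababaa$abbb
  rot[5] = ababaa$abbbc
  rot[6] = babaa$abbbca
  rot[7] = abaa$abbbcab
  rot[8] = baa$abbbcaba
  rot[9] = aa$abbbcabab
  rot[10] = a$abbbcababa
  rot[11] = $abbbcababaa
Sorted (with $ < everything):
  sorted[0] = $abbbcababaa  (last char: 'a')
  sorted[1] = a$abbbcababa  (last char: 'a')
  sorted[2] = aa$abbbcabab  (last char: 'b')
  sorted[3] = abaa$abbbcab  (last char: 'b')
  sorted[4] = ababaa$abbbc  (last char: 'c')
  sorted[5] = abbbcababaa$  (last char: '$')
  sorted[6] = baa$abbbcaba  (last char: 'a')
  sorted[7] = babaa$abbbca  (last char: 'a')
  sorted[8] = bbbcababaa$a  (last char: 'a')
  sorted[9] = bbcababaa$ab  (last char: 'b')
  sorted[10] = bcababaa$abb  (last char: 'b')
  sorted[11] = cababaa$abbb  (last char: 'b')
Last column: aabbc$aaabbb
Original string S is at sorted index 5

Answer: aabbc$aaabbb
5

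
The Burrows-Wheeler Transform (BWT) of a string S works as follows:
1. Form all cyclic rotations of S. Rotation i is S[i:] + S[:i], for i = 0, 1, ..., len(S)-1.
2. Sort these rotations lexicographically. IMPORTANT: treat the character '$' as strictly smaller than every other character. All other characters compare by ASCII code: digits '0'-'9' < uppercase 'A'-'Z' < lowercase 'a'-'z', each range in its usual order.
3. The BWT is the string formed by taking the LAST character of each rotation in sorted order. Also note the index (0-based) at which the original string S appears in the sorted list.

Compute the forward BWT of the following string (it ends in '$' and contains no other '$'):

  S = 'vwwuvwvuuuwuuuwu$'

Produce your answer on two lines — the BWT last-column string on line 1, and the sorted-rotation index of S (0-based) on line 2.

Answer: uwwvuuwuuwu$uuwvv
11

Derivation:
All 17 rotations (rotation i = S[i:]+S[:i]):
  rot[0] = vwwuvwvuuuwuuuwu$
  rot[1] = wwuvwvuuuwuuuwu$v
  rot[2] = wuvwvuuuwuuuwu$vw
  rot[3] = uvwvuuuwuuuwu$vww
  rot[4] = vwvuuuwuuuwu$vwwu
  rot[5] = wvuuuwuuuwu$vwwuv
  rot[6] = vuuuwuuuwu$vwwuvw
  rot[7] = uuuwuuuwu$vwwuvwv
  rot[8] = uuwuuuwu$vwwuvwvu
  rot[9] = uwuuuwu$vwwuvwvuu
  rot[10] = wuuuwu$vwwuvwvuuu
  rot[11] = uuuwu$vwwuvwvuuuw
  rot[12] = uuwu$vwwuvwvuuuwu
  rot[13] = uwu$vwwuvwvuuuwuu
  rot[14] = wu$vwwuvwvuuuwuuu
  rot[15] = u$vwwuvwvuuuwuuuw
  rot[16] = $vwwuvwvuuuwuuuwu
Sorted (with $ < everything):
  sorted[0] = $vwwuvwvuuuwuuuwu  (last char: 'u')
  sorted[1] = u$vwwuvwvuuuwuuuw  (last char: 'w')
  sorted[2] = uuuwu$vwwuvwvuuuw  (last char: 'w')
  sorted[3] = uuuwuuuwu$vwwuvwv  (last char: 'v')
  sorted[4] = uuwu$vwwuvwvuuuwu  (last char: 'u')
  sorted[5] = uuwuuuwu$vwwuvwvu  (last char: 'u')
  sorted[6] = uvwvuuuwuuuwu$vww  (last char: 'w')
  sorted[7] = uwu$vwwuvwvuuuwuu  (last char: 'u')
  sorted[8] = uwuuuwu$vwwuvwvuu  (last char: 'u')
  sorted[9] = vuuuwuuuwu$vwwuvw  (last char: 'w')
  sorted[10] = vwvuuuwuuuwu$vwwu  (last char: 'u')
  sorted[11] = vwwuvwvuuuwuuuwu$  (last char: '$')
  sorted[12] = wu$vwwuvwvuuuwuuu  (last char: 'u')
  sorted[13] = wuuuwu$vwwuvwvuuu  (last char: 'u')
  sorted[14] = wuvwvuuuwuuuwu$vw  (last char: 'w')
  sorted[15] = wvuuuwuuuwu$vwwuv  (last char: 'v')
  sorted[16] = wwuvwvuuuwuuuwu$v  (last char: 'v')
Last column: uwwvuuwuuwu$uuwvv
Original string S is at sorted index 11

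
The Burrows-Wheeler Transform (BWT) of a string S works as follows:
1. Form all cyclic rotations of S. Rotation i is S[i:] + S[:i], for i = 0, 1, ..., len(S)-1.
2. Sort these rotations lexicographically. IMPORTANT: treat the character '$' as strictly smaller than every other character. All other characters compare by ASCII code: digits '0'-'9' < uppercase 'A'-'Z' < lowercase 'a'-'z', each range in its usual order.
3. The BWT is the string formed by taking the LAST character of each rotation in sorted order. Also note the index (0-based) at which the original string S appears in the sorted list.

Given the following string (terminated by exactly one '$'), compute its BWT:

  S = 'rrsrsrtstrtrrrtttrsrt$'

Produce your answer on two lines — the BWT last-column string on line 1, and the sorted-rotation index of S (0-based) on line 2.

All 22 rotations (rotation i = S[i:]+S[:i]):
  rot[0] = rrsrsrtstrtrrrtttrsrt$
  rot[1] = rsrsrtstrtrrrtttrsrt$r
  rot[2] = srsrtstrtrrrtttrsrt$rr
  rot[3] = rsrtstrtrrrtttrsrt$rrs
  rot[4] = srtstrtrrrtttrsrt$rrsr
  rot[5] = rtstrtrrrtttrsrt$rrsrs
  rot[6] = tstrtrrrtttrsrt$rrsrsr
  rot[7] = strtrrrtttrsrt$rrsrsrt
  rot[8] = trtrrrtttrsrt$rrsrsrts
  rot[9] = rtrrrtttrsrt$rrsrsrtst
  rot[10] = trrrtttrsrt$rrsrsrtstr
  rot[11] = rrrtttrsrt$rrsrsrtstrt
  rot[12] = rrtttrsrt$rrsrsrtstrtr
  rot[13] = rtttrsrt$rrsrsrtstrtrr
  rot[14] = tttrsrt$rrsrsrtstrtrrr
  rot[15] = ttrsrt$rrsrsrtstrtrrrt
  rot[16] = trsrt$rrsrsrtstrtrrrtt
  rot[17] = rsrt$rrsrsrtstrtrrrttt
  rot[18] = srt$rrsrsrtstrtrrrtttr
  rot[19] = rt$rrsrsrtstrtrrrtttrs
  rot[20] = t$rrsrsrtstrtrrrtttrsr
  rot[21] = $rrsrsrtstrtrrrtttrsrt
Sorted (with $ < everything):
  sorted[0] = $rrsrsrtstrtrrrtttrsrt  (last char: 't')
  sorted[1] = rrrtttrsrt$rrsrsrtstrt  (last char: 't')
  sorted[2] = rrsrsrtstrtrrrtttrsrt$  (last char: '$')
  sorted[3] = rrtttrsrt$rrsrsrtstrtr  (last char: 'r')
  sorted[4] = rsrsrtstrtrrrtttrsrt$r  (last char: 'r')
  sorted[5] = rsrt$rrsrsrtstrtrrrttt  (last char: 't')
  sorted[6] = rsrtstrtrrrtttrsrt$rrs  (last char: 's')
  sorted[7] = rt$rrsrsrtstrtrrrtttrs  (last char: 's')
  sorted[8] = rtrrrtttrsrt$rrsrsrtst  (last char: 't')
  sorted[9] = rtstrtrrrtttrsrt$rrsrs  (last char: 's')
  sorted[10] = rtttrsrt$rrsrsrtstrtrr  (last char: 'r')
  sorted[11] = srsrtstrtrrrtttrsrt$rr  (last char: 'r')
  sorted[12] = srt$rrsrsrtstrtrrrtttr  (last char: 'r')
  sorted[13] = srtstrtrrrtttrsrt$rrsr  (last char: 'r')
  sorted[14] = strtrrrtttrsrt$rrsrsrt  (last char: 't')
  sorted[15] = t$rrsrsrtstrtrrrtttrsr  (last char: 'r')
  sorted[16] = trrrtttrsrt$rrsrsrtstr  (last char: 'r')
  sorted[17] = trsrt$rrsrsrtstrtrrrtt  (last char: 't')
  sorted[18] = trtrrrtttrsrt$rrsrsrts  (last char: 's')
  sorted[19] = tstrtrrrtttrsrt$rrsrsr  (last char: 'r')
  sorted[20] = ttrsrt$rrsrsrtstrtrrrt  (last char: 't')
  sorted[21] = tttrsrt$rrsrsrtstrtrrr  (last char: 'r')
Last column: tt$rrtsstsrrrrtrrtsrtr
Original string S is at sorted index 2

Answer: tt$rrtsstsrrrrtrrtsrtr
2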